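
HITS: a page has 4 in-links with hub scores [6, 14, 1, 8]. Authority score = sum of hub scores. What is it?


Authority = sum of hub scores of in-linkers
In-link 1: hub score = 6
In-link 2: hub score = 14
In-link 3: hub score = 1
In-link 4: hub score = 8
Authority = 6 + 14 + 1 + 8 = 29

29


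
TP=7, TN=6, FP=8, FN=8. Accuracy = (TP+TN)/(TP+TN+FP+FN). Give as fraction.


Accuracy = (TP + TN) / (TP + TN + FP + FN)
TP + TN = 7 + 6 = 13
Total = 7 + 6 + 8 + 8 = 29
Accuracy = 13 / 29 = 13/29

13/29


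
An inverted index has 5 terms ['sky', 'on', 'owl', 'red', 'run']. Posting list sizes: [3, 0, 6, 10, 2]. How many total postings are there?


Summing posting list sizes:
'sky': 3 postings
'on': 0 postings
'owl': 6 postings
'red': 10 postings
'run': 2 postings
Total = 3 + 0 + 6 + 10 + 2 = 21

21


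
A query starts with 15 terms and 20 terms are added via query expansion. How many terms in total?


Original terms: 15
Expansion terms: 20
Total = 15 + 20 = 35

35


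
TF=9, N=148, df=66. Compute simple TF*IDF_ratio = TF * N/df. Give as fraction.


TF * (N/df)
= 9 * (148/66)
= 9 * 74/33
= 222/11

222/11


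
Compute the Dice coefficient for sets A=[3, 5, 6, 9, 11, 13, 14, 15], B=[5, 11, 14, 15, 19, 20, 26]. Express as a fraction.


A intersect B = [5, 11, 14, 15]
|A intersect B| = 4
|A| = 8, |B| = 7
Dice = 2*4 / (8+7)
= 8 / 15 = 8/15

8/15


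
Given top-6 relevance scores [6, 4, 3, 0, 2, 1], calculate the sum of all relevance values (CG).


Cumulative Gain = sum of relevance scores
Position 1: rel=6, running sum=6
Position 2: rel=4, running sum=10
Position 3: rel=3, running sum=13
Position 4: rel=0, running sum=13
Position 5: rel=2, running sum=15
Position 6: rel=1, running sum=16
CG = 16

16


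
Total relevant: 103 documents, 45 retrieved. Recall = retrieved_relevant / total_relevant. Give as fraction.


Recall = retrieved_relevant / total_relevant
= 45 / 103
= 45 / (45 + 58)
= 45/103

45/103


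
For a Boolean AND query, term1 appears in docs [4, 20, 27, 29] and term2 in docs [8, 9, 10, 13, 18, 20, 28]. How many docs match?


Boolean AND: find intersection of posting lists
term1 docs: [4, 20, 27, 29]
term2 docs: [8, 9, 10, 13, 18, 20, 28]
Intersection: [20]
|intersection| = 1

1


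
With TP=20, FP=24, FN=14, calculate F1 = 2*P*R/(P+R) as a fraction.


F1 = 2 * P * R / (P + R)
P = TP/(TP+FP) = 20/44 = 5/11
R = TP/(TP+FN) = 20/34 = 10/17
2 * P * R = 2 * 5/11 * 10/17 = 100/187
P + R = 5/11 + 10/17 = 195/187
F1 = 100/187 / 195/187 = 20/39

20/39


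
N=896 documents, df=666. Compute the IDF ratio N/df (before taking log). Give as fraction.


IDF ratio = N / df
= 896 / 666
= 448/333

448/333


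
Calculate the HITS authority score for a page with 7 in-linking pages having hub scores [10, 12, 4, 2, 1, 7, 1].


Authority = sum of hub scores of in-linkers
In-link 1: hub score = 10
In-link 2: hub score = 12
In-link 3: hub score = 4
In-link 4: hub score = 2
In-link 5: hub score = 1
In-link 6: hub score = 7
In-link 7: hub score = 1
Authority = 10 + 12 + 4 + 2 + 1 + 7 + 1 = 37

37


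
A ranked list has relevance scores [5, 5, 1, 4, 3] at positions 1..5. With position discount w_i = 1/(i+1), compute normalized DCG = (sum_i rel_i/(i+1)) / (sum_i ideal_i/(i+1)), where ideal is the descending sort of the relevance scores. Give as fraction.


Position discount weights w_i = 1/(i+1) for i=1..5:
Weights = [1/2, 1/3, 1/4, 1/5, 1/6]
Actual relevance: [5, 5, 1, 4, 3]
DCG = 5/2 + 5/3 + 1/4 + 4/5 + 3/6 = 343/60
Ideal relevance (sorted desc): [5, 5, 4, 3, 1]
Ideal DCG = 5/2 + 5/3 + 4/4 + 3/5 + 1/6 = 89/15
nDCG = DCG / ideal_DCG = 343/60 / 89/15 = 343/356

343/356


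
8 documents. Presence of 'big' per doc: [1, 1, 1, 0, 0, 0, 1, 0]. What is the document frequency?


Checking each document for 'big':
Doc 1: present
Doc 2: present
Doc 3: present
Doc 4: absent
Doc 5: absent
Doc 6: absent
Doc 7: present
Doc 8: absent
df = sum of presences = 1 + 1 + 1 + 0 + 0 + 0 + 1 + 0 = 4

4


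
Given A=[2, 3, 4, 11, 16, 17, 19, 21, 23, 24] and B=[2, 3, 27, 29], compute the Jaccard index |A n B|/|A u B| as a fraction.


A intersect B = [2, 3]
|A intersect B| = 2
A union B = [2, 3, 4, 11, 16, 17, 19, 21, 23, 24, 27, 29]
|A union B| = 12
Jaccard = 2/12 = 1/6

1/6


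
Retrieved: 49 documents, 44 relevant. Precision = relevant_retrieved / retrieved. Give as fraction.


Precision = relevant_retrieved / total_retrieved
= 44 / 49
= 44 / (44 + 5)
= 44/49

44/49


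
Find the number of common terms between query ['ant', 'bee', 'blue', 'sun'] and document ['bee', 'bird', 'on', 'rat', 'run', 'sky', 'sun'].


Query terms: ['ant', 'bee', 'blue', 'sun']
Document terms: ['bee', 'bird', 'on', 'rat', 'run', 'sky', 'sun']
Common terms: ['bee', 'sun']
Overlap count = 2

2


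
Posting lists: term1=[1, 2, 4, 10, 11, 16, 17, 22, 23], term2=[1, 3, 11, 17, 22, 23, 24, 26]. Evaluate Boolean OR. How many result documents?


Boolean OR: find union of posting lists
term1 docs: [1, 2, 4, 10, 11, 16, 17, 22, 23]
term2 docs: [1, 3, 11, 17, 22, 23, 24, 26]
Union: [1, 2, 3, 4, 10, 11, 16, 17, 22, 23, 24, 26]
|union| = 12

12


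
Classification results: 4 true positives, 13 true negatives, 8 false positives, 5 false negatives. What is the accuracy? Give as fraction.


Accuracy = (TP + TN) / (TP + TN + FP + FN)
TP + TN = 4 + 13 = 17
Total = 4 + 13 + 8 + 5 = 30
Accuracy = 17 / 30 = 17/30

17/30


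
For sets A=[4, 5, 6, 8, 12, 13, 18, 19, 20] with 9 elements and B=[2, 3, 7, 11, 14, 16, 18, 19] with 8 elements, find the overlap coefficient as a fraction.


A intersect B = [18, 19]
|A intersect B| = 2
min(|A|, |B|) = min(9, 8) = 8
Overlap = 2 / 8 = 1/4

1/4


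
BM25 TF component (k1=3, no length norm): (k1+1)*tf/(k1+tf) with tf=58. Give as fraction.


BM25 TF component = (k1+1)*tf / (k1+tf)
k1 = 3, tf = 58
Numerator = (3+1)*58 = 232
Denominator = 3 + 58 = 61
= 232/61 = 232/61

232/61


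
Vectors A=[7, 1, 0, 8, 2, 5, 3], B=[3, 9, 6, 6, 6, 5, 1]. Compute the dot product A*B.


Dot product = sum of element-wise products
A[0]*B[0] = 7*3 = 21
A[1]*B[1] = 1*9 = 9
A[2]*B[2] = 0*6 = 0
A[3]*B[3] = 8*6 = 48
A[4]*B[4] = 2*6 = 12
A[5]*B[5] = 5*5 = 25
A[6]*B[6] = 3*1 = 3
Sum = 21 + 9 + 0 + 48 + 12 + 25 + 3 = 118

118


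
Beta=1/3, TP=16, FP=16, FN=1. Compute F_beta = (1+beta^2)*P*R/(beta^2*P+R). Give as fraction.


P = TP/(TP+FP) = 16/32 = 1/2
R = TP/(TP+FN) = 16/17 = 16/17
beta^2 = 1/3^2 = 1/9
(1 + beta^2) = 10/9
Numerator = (1+beta^2)*P*R = 80/153
Denominator = beta^2*P + R = 1/18 + 16/17 = 305/306
F_beta = 32/61

32/61


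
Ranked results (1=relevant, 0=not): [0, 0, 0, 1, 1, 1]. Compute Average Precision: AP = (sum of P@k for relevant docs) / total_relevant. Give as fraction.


Computing P@k for each relevant position:
Position 1: not relevant
Position 2: not relevant
Position 3: not relevant
Position 4: relevant, P@4 = 1/4 = 1/4
Position 5: relevant, P@5 = 2/5 = 2/5
Position 6: relevant, P@6 = 3/6 = 1/2
Sum of P@k = 1/4 + 2/5 + 1/2 = 23/20
AP = 23/20 / 3 = 23/60

23/60


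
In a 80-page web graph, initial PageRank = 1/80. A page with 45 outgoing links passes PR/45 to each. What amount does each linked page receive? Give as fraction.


Initial PR = 1/80 = 1/80
Outlinks = 45
Contribution per link = PR / outlinks
= 1/80 / 45
= 1/3600

1/3600


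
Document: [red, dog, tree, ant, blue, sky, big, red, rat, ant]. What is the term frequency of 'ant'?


Document has 10 words
Scanning for 'ant':
Found at positions: [3, 9]
Count = 2

2


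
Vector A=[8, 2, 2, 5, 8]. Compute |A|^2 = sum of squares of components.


|A|^2 = sum of squared components
A[0]^2 = 8^2 = 64
A[1]^2 = 2^2 = 4
A[2]^2 = 2^2 = 4
A[3]^2 = 5^2 = 25
A[4]^2 = 8^2 = 64
Sum = 64 + 4 + 4 + 25 + 64 = 161

161


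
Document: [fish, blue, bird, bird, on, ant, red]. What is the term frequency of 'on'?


Document has 7 words
Scanning for 'on':
Found at positions: [4]
Count = 1

1


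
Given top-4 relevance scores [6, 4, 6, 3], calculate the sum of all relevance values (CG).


Cumulative Gain = sum of relevance scores
Position 1: rel=6, running sum=6
Position 2: rel=4, running sum=10
Position 3: rel=6, running sum=16
Position 4: rel=3, running sum=19
CG = 19

19


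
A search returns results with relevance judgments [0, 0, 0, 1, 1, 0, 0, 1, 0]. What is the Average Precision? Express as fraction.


Computing P@k for each relevant position:
Position 1: not relevant
Position 2: not relevant
Position 3: not relevant
Position 4: relevant, P@4 = 1/4 = 1/4
Position 5: relevant, P@5 = 2/5 = 2/5
Position 6: not relevant
Position 7: not relevant
Position 8: relevant, P@8 = 3/8 = 3/8
Position 9: not relevant
Sum of P@k = 1/4 + 2/5 + 3/8 = 41/40
AP = 41/40 / 3 = 41/120

41/120


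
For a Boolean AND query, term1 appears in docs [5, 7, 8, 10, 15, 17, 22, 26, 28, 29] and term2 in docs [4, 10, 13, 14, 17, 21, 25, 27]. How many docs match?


Boolean AND: find intersection of posting lists
term1 docs: [5, 7, 8, 10, 15, 17, 22, 26, 28, 29]
term2 docs: [4, 10, 13, 14, 17, 21, 25, 27]
Intersection: [10, 17]
|intersection| = 2

2


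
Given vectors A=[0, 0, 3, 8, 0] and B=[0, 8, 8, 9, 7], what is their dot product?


Dot product = sum of element-wise products
A[0]*B[0] = 0*0 = 0
A[1]*B[1] = 0*8 = 0
A[2]*B[2] = 3*8 = 24
A[3]*B[3] = 8*9 = 72
A[4]*B[4] = 0*7 = 0
Sum = 0 + 0 + 24 + 72 + 0 = 96

96


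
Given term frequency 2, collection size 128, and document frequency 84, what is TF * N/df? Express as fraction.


TF * (N/df)
= 2 * (128/84)
= 2 * 32/21
= 64/21

64/21


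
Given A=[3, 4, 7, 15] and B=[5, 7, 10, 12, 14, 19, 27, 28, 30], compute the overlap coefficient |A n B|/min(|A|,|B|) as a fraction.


A intersect B = [7]
|A intersect B| = 1
min(|A|, |B|) = min(4, 9) = 4
Overlap = 1 / 4 = 1/4

1/4


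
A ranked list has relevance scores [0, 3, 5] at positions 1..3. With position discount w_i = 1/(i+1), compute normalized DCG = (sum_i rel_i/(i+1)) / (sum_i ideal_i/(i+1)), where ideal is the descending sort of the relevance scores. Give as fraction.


Position discount weights w_i = 1/(i+1) for i=1..3:
Weights = [1/2, 1/3, 1/4]
Actual relevance: [0, 3, 5]
DCG = 0/2 + 3/3 + 5/4 = 9/4
Ideal relevance (sorted desc): [5, 3, 0]
Ideal DCG = 5/2 + 3/3 + 0/4 = 7/2
nDCG = DCG / ideal_DCG = 9/4 / 7/2 = 9/14

9/14


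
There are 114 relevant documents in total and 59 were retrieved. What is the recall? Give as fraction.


Recall = retrieved_relevant / total_relevant
= 59 / 114
= 59 / (59 + 55)
= 59/114

59/114


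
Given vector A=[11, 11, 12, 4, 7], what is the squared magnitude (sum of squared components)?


|A|^2 = sum of squared components
A[0]^2 = 11^2 = 121
A[1]^2 = 11^2 = 121
A[2]^2 = 12^2 = 144
A[3]^2 = 4^2 = 16
A[4]^2 = 7^2 = 49
Sum = 121 + 121 + 144 + 16 + 49 = 451

451


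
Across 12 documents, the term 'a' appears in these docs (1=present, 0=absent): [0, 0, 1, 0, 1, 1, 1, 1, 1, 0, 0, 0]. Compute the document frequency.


Checking each document for 'a':
Doc 1: absent
Doc 2: absent
Doc 3: present
Doc 4: absent
Doc 5: present
Doc 6: present
Doc 7: present
Doc 8: present
Doc 9: present
Doc 10: absent
Doc 11: absent
Doc 12: absent
df = sum of presences = 0 + 0 + 1 + 0 + 1 + 1 + 1 + 1 + 1 + 0 + 0 + 0 = 6

6


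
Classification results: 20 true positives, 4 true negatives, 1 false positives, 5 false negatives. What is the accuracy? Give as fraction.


Accuracy = (TP + TN) / (TP + TN + FP + FN)
TP + TN = 20 + 4 = 24
Total = 20 + 4 + 1 + 5 = 30
Accuracy = 24 / 30 = 4/5

4/5


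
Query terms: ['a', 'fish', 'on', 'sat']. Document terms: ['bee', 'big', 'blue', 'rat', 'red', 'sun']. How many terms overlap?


Query terms: ['a', 'fish', 'on', 'sat']
Document terms: ['bee', 'big', 'blue', 'rat', 'red', 'sun']
Common terms: []
Overlap count = 0

0


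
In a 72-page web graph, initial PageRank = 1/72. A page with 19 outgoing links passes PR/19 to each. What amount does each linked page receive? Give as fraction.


Initial PR = 1/72 = 1/72
Outlinks = 19
Contribution per link = PR / outlinks
= 1/72 / 19
= 1/1368

1/1368


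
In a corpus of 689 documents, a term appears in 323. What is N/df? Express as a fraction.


IDF ratio = N / df
= 689 / 323
= 689/323

689/323


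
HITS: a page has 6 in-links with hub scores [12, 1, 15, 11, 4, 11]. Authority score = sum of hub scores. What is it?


Authority = sum of hub scores of in-linkers
In-link 1: hub score = 12
In-link 2: hub score = 1
In-link 3: hub score = 15
In-link 4: hub score = 11
In-link 5: hub score = 4
In-link 6: hub score = 11
Authority = 12 + 1 + 15 + 11 + 4 + 11 = 54

54


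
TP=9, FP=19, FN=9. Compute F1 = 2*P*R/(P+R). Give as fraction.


F1 = 2 * P * R / (P + R)
P = TP/(TP+FP) = 9/28 = 9/28
R = TP/(TP+FN) = 9/18 = 1/2
2 * P * R = 2 * 9/28 * 1/2 = 9/28
P + R = 9/28 + 1/2 = 23/28
F1 = 9/28 / 23/28 = 9/23

9/23


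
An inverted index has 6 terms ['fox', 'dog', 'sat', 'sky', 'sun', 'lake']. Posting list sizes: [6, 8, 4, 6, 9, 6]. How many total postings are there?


Summing posting list sizes:
'fox': 6 postings
'dog': 8 postings
'sat': 4 postings
'sky': 6 postings
'sun': 9 postings
'lake': 6 postings
Total = 6 + 8 + 4 + 6 + 9 + 6 = 39

39


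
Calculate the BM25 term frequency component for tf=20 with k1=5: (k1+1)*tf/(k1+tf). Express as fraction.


BM25 TF component = (k1+1)*tf / (k1+tf)
k1 = 5, tf = 20
Numerator = (5+1)*20 = 120
Denominator = 5 + 20 = 25
= 120/25 = 24/5

24/5


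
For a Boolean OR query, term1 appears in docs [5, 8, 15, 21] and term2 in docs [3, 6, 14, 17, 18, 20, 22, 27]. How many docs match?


Boolean OR: find union of posting lists
term1 docs: [5, 8, 15, 21]
term2 docs: [3, 6, 14, 17, 18, 20, 22, 27]
Union: [3, 5, 6, 8, 14, 15, 17, 18, 20, 21, 22, 27]
|union| = 12

12


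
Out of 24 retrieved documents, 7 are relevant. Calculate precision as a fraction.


Precision = relevant_retrieved / total_retrieved
= 7 / 24
= 7 / (7 + 17)
= 7/24

7/24


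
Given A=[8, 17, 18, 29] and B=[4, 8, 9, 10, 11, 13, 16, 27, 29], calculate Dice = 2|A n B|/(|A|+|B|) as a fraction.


A intersect B = [8, 29]
|A intersect B| = 2
|A| = 4, |B| = 9
Dice = 2*2 / (4+9)
= 4 / 13 = 4/13

4/13


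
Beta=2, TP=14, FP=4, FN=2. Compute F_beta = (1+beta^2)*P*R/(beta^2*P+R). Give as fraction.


P = TP/(TP+FP) = 14/18 = 7/9
R = TP/(TP+FN) = 14/16 = 7/8
beta^2 = 2^2 = 4
(1 + beta^2) = 5
Numerator = (1+beta^2)*P*R = 245/72
Denominator = beta^2*P + R = 28/9 + 7/8 = 287/72
F_beta = 35/41

35/41


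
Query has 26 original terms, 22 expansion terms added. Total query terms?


Original terms: 26
Expansion terms: 22
Total = 26 + 22 = 48

48


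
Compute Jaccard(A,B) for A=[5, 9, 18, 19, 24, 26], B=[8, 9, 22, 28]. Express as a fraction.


A intersect B = [9]
|A intersect B| = 1
A union B = [5, 8, 9, 18, 19, 22, 24, 26, 28]
|A union B| = 9
Jaccard = 1/9 = 1/9

1/9


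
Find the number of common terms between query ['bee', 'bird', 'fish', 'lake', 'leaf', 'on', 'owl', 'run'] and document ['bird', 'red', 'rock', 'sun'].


Query terms: ['bee', 'bird', 'fish', 'lake', 'leaf', 'on', 'owl', 'run']
Document terms: ['bird', 'red', 'rock', 'sun']
Common terms: ['bird']
Overlap count = 1

1


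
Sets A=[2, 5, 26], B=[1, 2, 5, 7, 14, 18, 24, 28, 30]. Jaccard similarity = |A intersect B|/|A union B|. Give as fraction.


A intersect B = [2, 5]
|A intersect B| = 2
A union B = [1, 2, 5, 7, 14, 18, 24, 26, 28, 30]
|A union B| = 10
Jaccard = 2/10 = 1/5

1/5


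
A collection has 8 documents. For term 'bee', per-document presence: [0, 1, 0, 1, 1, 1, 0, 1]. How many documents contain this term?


Checking each document for 'bee':
Doc 1: absent
Doc 2: present
Doc 3: absent
Doc 4: present
Doc 5: present
Doc 6: present
Doc 7: absent
Doc 8: present
df = sum of presences = 0 + 1 + 0 + 1 + 1 + 1 + 0 + 1 = 5

5


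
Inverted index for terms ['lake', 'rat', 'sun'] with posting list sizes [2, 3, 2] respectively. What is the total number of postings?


Summing posting list sizes:
'lake': 2 postings
'rat': 3 postings
'sun': 2 postings
Total = 2 + 3 + 2 = 7

7


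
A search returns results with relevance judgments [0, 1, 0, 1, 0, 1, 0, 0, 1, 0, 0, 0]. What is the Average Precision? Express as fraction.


Computing P@k for each relevant position:
Position 1: not relevant
Position 2: relevant, P@2 = 1/2 = 1/2
Position 3: not relevant
Position 4: relevant, P@4 = 2/4 = 1/2
Position 5: not relevant
Position 6: relevant, P@6 = 3/6 = 1/2
Position 7: not relevant
Position 8: not relevant
Position 9: relevant, P@9 = 4/9 = 4/9
Position 10: not relevant
Position 11: not relevant
Position 12: not relevant
Sum of P@k = 1/2 + 1/2 + 1/2 + 4/9 = 35/18
AP = 35/18 / 4 = 35/72

35/72


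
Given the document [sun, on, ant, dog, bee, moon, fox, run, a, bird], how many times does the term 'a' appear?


Document has 10 words
Scanning for 'a':
Found at positions: [8]
Count = 1

1


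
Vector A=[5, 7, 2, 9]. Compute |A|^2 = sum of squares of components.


|A|^2 = sum of squared components
A[0]^2 = 5^2 = 25
A[1]^2 = 7^2 = 49
A[2]^2 = 2^2 = 4
A[3]^2 = 9^2 = 81
Sum = 25 + 49 + 4 + 81 = 159

159


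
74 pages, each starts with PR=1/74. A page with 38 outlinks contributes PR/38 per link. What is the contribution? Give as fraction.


Initial PR = 1/74 = 1/74
Outlinks = 38
Contribution per link = PR / outlinks
= 1/74 / 38
= 1/2812

1/2812


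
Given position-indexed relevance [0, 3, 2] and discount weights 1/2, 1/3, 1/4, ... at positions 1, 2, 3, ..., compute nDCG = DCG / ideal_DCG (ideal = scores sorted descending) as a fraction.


Position discount weights w_i = 1/(i+1) for i=1..3:
Weights = [1/2, 1/3, 1/4]
Actual relevance: [0, 3, 2]
DCG = 0/2 + 3/3 + 2/4 = 3/2
Ideal relevance (sorted desc): [3, 2, 0]
Ideal DCG = 3/2 + 2/3 + 0/4 = 13/6
nDCG = DCG / ideal_DCG = 3/2 / 13/6 = 9/13

9/13


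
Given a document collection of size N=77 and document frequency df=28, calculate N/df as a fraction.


IDF ratio = N / df
= 77 / 28
= 11/4

11/4


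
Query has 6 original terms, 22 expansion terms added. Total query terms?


Original terms: 6
Expansion terms: 22
Total = 6 + 22 = 28

28


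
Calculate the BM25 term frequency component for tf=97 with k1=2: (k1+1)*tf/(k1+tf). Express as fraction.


BM25 TF component = (k1+1)*tf / (k1+tf)
k1 = 2, tf = 97
Numerator = (2+1)*97 = 291
Denominator = 2 + 97 = 99
= 291/99 = 97/33

97/33


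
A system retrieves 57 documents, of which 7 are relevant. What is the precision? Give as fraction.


Precision = relevant_retrieved / total_retrieved
= 7 / 57
= 7 / (7 + 50)
= 7/57

7/57


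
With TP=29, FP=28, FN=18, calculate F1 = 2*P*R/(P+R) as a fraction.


F1 = 2 * P * R / (P + R)
P = TP/(TP+FP) = 29/57 = 29/57
R = TP/(TP+FN) = 29/47 = 29/47
2 * P * R = 2 * 29/57 * 29/47 = 1682/2679
P + R = 29/57 + 29/47 = 3016/2679
F1 = 1682/2679 / 3016/2679 = 29/52

29/52


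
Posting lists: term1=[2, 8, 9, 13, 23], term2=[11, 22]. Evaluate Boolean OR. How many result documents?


Boolean OR: find union of posting lists
term1 docs: [2, 8, 9, 13, 23]
term2 docs: [11, 22]
Union: [2, 8, 9, 11, 13, 22, 23]
|union| = 7

7


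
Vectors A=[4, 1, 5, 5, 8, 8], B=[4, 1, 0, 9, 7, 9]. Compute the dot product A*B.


Dot product = sum of element-wise products
A[0]*B[0] = 4*4 = 16
A[1]*B[1] = 1*1 = 1
A[2]*B[2] = 5*0 = 0
A[3]*B[3] = 5*9 = 45
A[4]*B[4] = 8*7 = 56
A[5]*B[5] = 8*9 = 72
Sum = 16 + 1 + 0 + 45 + 56 + 72 = 190

190


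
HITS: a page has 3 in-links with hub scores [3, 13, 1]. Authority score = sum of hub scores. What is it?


Authority = sum of hub scores of in-linkers
In-link 1: hub score = 3
In-link 2: hub score = 13
In-link 3: hub score = 1
Authority = 3 + 13 + 1 = 17

17


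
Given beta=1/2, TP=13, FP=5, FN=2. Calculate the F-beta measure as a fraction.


P = TP/(TP+FP) = 13/18 = 13/18
R = TP/(TP+FN) = 13/15 = 13/15
beta^2 = 1/2^2 = 1/4
(1 + beta^2) = 5/4
Numerator = (1+beta^2)*P*R = 169/216
Denominator = beta^2*P + R = 13/72 + 13/15 = 377/360
F_beta = 65/87

65/87


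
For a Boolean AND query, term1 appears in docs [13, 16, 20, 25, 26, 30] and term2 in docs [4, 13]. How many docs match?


Boolean AND: find intersection of posting lists
term1 docs: [13, 16, 20, 25, 26, 30]
term2 docs: [4, 13]
Intersection: [13]
|intersection| = 1

1


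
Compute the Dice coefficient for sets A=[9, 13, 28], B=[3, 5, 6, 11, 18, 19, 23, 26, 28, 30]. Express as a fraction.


A intersect B = [28]
|A intersect B| = 1
|A| = 3, |B| = 10
Dice = 2*1 / (3+10)
= 2 / 13 = 2/13

2/13


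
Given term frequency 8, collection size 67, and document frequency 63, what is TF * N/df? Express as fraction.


TF * (N/df)
= 8 * (67/63)
= 8 * 67/63
= 536/63

536/63


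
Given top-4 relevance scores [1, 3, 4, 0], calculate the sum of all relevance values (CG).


Cumulative Gain = sum of relevance scores
Position 1: rel=1, running sum=1
Position 2: rel=3, running sum=4
Position 3: rel=4, running sum=8
Position 4: rel=0, running sum=8
CG = 8

8


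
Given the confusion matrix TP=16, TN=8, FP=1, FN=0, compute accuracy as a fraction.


Accuracy = (TP + TN) / (TP + TN + FP + FN)
TP + TN = 16 + 8 = 24
Total = 16 + 8 + 1 + 0 = 25
Accuracy = 24 / 25 = 24/25

24/25


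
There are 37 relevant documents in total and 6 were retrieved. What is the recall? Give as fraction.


Recall = retrieved_relevant / total_relevant
= 6 / 37
= 6 / (6 + 31)
= 6/37

6/37


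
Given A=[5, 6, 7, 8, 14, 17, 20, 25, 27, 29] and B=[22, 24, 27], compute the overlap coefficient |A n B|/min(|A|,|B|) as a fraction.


A intersect B = [27]
|A intersect B| = 1
min(|A|, |B|) = min(10, 3) = 3
Overlap = 1 / 3 = 1/3

1/3


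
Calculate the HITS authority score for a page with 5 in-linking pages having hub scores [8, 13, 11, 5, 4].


Authority = sum of hub scores of in-linkers
In-link 1: hub score = 8
In-link 2: hub score = 13
In-link 3: hub score = 11
In-link 4: hub score = 5
In-link 5: hub score = 4
Authority = 8 + 13 + 11 + 5 + 4 = 41

41


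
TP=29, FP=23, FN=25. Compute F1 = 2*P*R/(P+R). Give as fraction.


F1 = 2 * P * R / (P + R)
P = TP/(TP+FP) = 29/52 = 29/52
R = TP/(TP+FN) = 29/54 = 29/54
2 * P * R = 2 * 29/52 * 29/54 = 841/1404
P + R = 29/52 + 29/54 = 1537/1404
F1 = 841/1404 / 1537/1404 = 29/53

29/53


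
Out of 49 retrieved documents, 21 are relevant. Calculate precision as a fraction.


Precision = relevant_retrieved / total_retrieved
= 21 / 49
= 21 / (21 + 28)
= 3/7

3/7


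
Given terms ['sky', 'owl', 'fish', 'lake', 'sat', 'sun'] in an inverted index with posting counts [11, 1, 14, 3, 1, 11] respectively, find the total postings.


Summing posting list sizes:
'sky': 11 postings
'owl': 1 postings
'fish': 14 postings
'lake': 3 postings
'sat': 1 postings
'sun': 11 postings
Total = 11 + 1 + 14 + 3 + 1 + 11 = 41

41


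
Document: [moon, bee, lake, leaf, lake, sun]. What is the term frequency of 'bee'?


Document has 6 words
Scanning for 'bee':
Found at positions: [1]
Count = 1

1


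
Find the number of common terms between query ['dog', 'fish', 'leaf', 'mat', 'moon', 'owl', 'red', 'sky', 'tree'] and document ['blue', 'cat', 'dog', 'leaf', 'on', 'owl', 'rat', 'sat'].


Query terms: ['dog', 'fish', 'leaf', 'mat', 'moon', 'owl', 'red', 'sky', 'tree']
Document terms: ['blue', 'cat', 'dog', 'leaf', 'on', 'owl', 'rat', 'sat']
Common terms: ['dog', 'leaf', 'owl']
Overlap count = 3

3


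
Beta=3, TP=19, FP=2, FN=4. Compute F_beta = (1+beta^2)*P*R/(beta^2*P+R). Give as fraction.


P = TP/(TP+FP) = 19/21 = 19/21
R = TP/(TP+FN) = 19/23 = 19/23
beta^2 = 3^2 = 9
(1 + beta^2) = 10
Numerator = (1+beta^2)*P*R = 3610/483
Denominator = beta^2*P + R = 57/7 + 19/23 = 1444/161
F_beta = 5/6

5/6


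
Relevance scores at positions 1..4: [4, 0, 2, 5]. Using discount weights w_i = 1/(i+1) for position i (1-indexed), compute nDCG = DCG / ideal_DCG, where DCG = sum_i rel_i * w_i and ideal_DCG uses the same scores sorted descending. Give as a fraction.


Position discount weights w_i = 1/(i+1) for i=1..4:
Weights = [1/2, 1/3, 1/4, 1/5]
Actual relevance: [4, 0, 2, 5]
DCG = 4/2 + 0/3 + 2/4 + 5/5 = 7/2
Ideal relevance (sorted desc): [5, 4, 2, 0]
Ideal DCG = 5/2 + 4/3 + 2/4 + 0/5 = 13/3
nDCG = DCG / ideal_DCG = 7/2 / 13/3 = 21/26

21/26


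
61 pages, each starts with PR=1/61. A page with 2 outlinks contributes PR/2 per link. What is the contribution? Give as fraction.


Initial PR = 1/61 = 1/61
Outlinks = 2
Contribution per link = PR / outlinks
= 1/61 / 2
= 1/122

1/122


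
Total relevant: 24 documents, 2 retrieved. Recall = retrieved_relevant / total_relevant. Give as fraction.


Recall = retrieved_relevant / total_relevant
= 2 / 24
= 2 / (2 + 22)
= 1/12

1/12


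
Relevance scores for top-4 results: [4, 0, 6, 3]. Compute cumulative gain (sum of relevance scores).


Cumulative Gain = sum of relevance scores
Position 1: rel=4, running sum=4
Position 2: rel=0, running sum=4
Position 3: rel=6, running sum=10
Position 4: rel=3, running sum=13
CG = 13

13


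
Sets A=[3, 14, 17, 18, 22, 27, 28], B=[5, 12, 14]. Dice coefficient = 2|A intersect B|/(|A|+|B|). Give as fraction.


A intersect B = [14]
|A intersect B| = 1
|A| = 7, |B| = 3
Dice = 2*1 / (7+3)
= 2 / 10 = 1/5

1/5


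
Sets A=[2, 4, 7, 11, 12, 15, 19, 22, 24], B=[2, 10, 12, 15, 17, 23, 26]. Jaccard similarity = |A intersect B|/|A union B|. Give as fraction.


A intersect B = [2, 12, 15]
|A intersect B| = 3
A union B = [2, 4, 7, 10, 11, 12, 15, 17, 19, 22, 23, 24, 26]
|A union B| = 13
Jaccard = 3/13 = 3/13

3/13


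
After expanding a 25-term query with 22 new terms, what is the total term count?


Original terms: 25
Expansion terms: 22
Total = 25 + 22 = 47

47


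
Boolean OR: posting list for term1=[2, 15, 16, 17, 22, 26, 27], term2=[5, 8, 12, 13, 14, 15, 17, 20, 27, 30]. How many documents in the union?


Boolean OR: find union of posting lists
term1 docs: [2, 15, 16, 17, 22, 26, 27]
term2 docs: [5, 8, 12, 13, 14, 15, 17, 20, 27, 30]
Union: [2, 5, 8, 12, 13, 14, 15, 16, 17, 20, 22, 26, 27, 30]
|union| = 14

14


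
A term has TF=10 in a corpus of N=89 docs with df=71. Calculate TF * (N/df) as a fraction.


TF * (N/df)
= 10 * (89/71)
= 10 * 89/71
= 890/71

890/71


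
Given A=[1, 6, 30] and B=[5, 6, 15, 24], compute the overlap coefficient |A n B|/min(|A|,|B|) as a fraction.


A intersect B = [6]
|A intersect B| = 1
min(|A|, |B|) = min(3, 4) = 3
Overlap = 1 / 3 = 1/3

1/3


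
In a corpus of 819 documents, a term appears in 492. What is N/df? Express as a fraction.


IDF ratio = N / df
= 819 / 492
= 273/164

273/164


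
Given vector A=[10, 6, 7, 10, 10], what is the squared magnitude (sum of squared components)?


|A|^2 = sum of squared components
A[0]^2 = 10^2 = 100
A[1]^2 = 6^2 = 36
A[2]^2 = 7^2 = 49
A[3]^2 = 10^2 = 100
A[4]^2 = 10^2 = 100
Sum = 100 + 36 + 49 + 100 + 100 = 385

385


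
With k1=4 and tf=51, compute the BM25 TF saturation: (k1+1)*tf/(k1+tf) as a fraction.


BM25 TF component = (k1+1)*tf / (k1+tf)
k1 = 4, tf = 51
Numerator = (4+1)*51 = 255
Denominator = 4 + 51 = 55
= 255/55 = 51/11

51/11


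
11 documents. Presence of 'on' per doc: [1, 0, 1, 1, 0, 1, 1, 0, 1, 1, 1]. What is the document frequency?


Checking each document for 'on':
Doc 1: present
Doc 2: absent
Doc 3: present
Doc 4: present
Doc 5: absent
Doc 6: present
Doc 7: present
Doc 8: absent
Doc 9: present
Doc 10: present
Doc 11: present
df = sum of presences = 1 + 0 + 1 + 1 + 0 + 1 + 1 + 0 + 1 + 1 + 1 = 8

8


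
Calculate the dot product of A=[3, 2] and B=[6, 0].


Dot product = sum of element-wise products
A[0]*B[0] = 3*6 = 18
A[1]*B[1] = 2*0 = 0
Sum = 18 + 0 = 18

18


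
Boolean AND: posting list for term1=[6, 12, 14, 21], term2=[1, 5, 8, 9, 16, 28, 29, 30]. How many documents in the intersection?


Boolean AND: find intersection of posting lists
term1 docs: [6, 12, 14, 21]
term2 docs: [1, 5, 8, 9, 16, 28, 29, 30]
Intersection: []
|intersection| = 0

0


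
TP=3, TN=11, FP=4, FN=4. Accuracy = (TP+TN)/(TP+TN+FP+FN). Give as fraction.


Accuracy = (TP + TN) / (TP + TN + FP + FN)
TP + TN = 3 + 11 = 14
Total = 3 + 11 + 4 + 4 = 22
Accuracy = 14 / 22 = 7/11

7/11


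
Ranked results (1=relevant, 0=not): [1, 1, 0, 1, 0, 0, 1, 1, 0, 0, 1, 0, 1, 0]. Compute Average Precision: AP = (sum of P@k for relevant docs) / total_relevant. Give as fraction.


Computing P@k for each relevant position:
Position 1: relevant, P@1 = 1/1 = 1
Position 2: relevant, P@2 = 2/2 = 1
Position 3: not relevant
Position 4: relevant, P@4 = 3/4 = 3/4
Position 5: not relevant
Position 6: not relevant
Position 7: relevant, P@7 = 4/7 = 4/7
Position 8: relevant, P@8 = 5/8 = 5/8
Position 9: not relevant
Position 10: not relevant
Position 11: relevant, P@11 = 6/11 = 6/11
Position 12: not relevant
Position 13: relevant, P@13 = 7/13 = 7/13
Position 14: not relevant
Sum of P@k = 1 + 1 + 3/4 + 4/7 + 5/8 + 6/11 + 7/13 = 40283/8008
AP = 40283/8008 / 7 = 40283/56056

40283/56056


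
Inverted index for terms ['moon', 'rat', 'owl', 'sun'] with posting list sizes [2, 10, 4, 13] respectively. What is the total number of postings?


Summing posting list sizes:
'moon': 2 postings
'rat': 10 postings
'owl': 4 postings
'sun': 13 postings
Total = 2 + 10 + 4 + 13 = 29

29


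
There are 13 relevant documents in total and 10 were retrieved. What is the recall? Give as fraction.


Recall = retrieved_relevant / total_relevant
= 10 / 13
= 10 / (10 + 3)
= 10/13

10/13


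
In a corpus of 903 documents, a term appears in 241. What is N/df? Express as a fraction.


IDF ratio = N / df
= 903 / 241
= 903/241

903/241


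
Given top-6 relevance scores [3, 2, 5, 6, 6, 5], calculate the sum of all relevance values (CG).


Cumulative Gain = sum of relevance scores
Position 1: rel=3, running sum=3
Position 2: rel=2, running sum=5
Position 3: rel=5, running sum=10
Position 4: rel=6, running sum=16
Position 5: rel=6, running sum=22
Position 6: rel=5, running sum=27
CG = 27

27


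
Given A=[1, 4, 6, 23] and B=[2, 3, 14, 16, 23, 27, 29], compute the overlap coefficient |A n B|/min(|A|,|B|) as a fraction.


A intersect B = [23]
|A intersect B| = 1
min(|A|, |B|) = min(4, 7) = 4
Overlap = 1 / 4 = 1/4

1/4


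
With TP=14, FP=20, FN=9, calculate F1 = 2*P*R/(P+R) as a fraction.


F1 = 2 * P * R / (P + R)
P = TP/(TP+FP) = 14/34 = 7/17
R = TP/(TP+FN) = 14/23 = 14/23
2 * P * R = 2 * 7/17 * 14/23 = 196/391
P + R = 7/17 + 14/23 = 399/391
F1 = 196/391 / 399/391 = 28/57

28/57


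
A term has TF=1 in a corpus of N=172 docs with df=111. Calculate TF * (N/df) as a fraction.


TF * (N/df)
= 1 * (172/111)
= 1 * 172/111
= 172/111

172/111


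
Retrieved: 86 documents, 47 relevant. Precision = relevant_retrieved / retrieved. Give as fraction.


Precision = relevant_retrieved / total_retrieved
= 47 / 86
= 47 / (47 + 39)
= 47/86

47/86


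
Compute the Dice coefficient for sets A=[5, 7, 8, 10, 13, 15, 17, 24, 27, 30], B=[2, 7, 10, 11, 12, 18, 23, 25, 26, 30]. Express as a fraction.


A intersect B = [7, 10, 30]
|A intersect B| = 3
|A| = 10, |B| = 10
Dice = 2*3 / (10+10)
= 6 / 20 = 3/10

3/10


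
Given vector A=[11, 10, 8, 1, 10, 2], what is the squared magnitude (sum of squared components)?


|A|^2 = sum of squared components
A[0]^2 = 11^2 = 121
A[1]^2 = 10^2 = 100
A[2]^2 = 8^2 = 64
A[3]^2 = 1^2 = 1
A[4]^2 = 10^2 = 100
A[5]^2 = 2^2 = 4
Sum = 121 + 100 + 64 + 1 + 100 + 4 = 390

390


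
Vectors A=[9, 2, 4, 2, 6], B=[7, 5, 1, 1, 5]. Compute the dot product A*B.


Dot product = sum of element-wise products
A[0]*B[0] = 9*7 = 63
A[1]*B[1] = 2*5 = 10
A[2]*B[2] = 4*1 = 4
A[3]*B[3] = 2*1 = 2
A[4]*B[4] = 6*5 = 30
Sum = 63 + 10 + 4 + 2 + 30 = 109

109


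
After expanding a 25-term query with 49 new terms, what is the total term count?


Original terms: 25
Expansion terms: 49
Total = 25 + 49 = 74

74


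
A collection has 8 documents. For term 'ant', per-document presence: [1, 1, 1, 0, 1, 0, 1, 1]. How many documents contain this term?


Checking each document for 'ant':
Doc 1: present
Doc 2: present
Doc 3: present
Doc 4: absent
Doc 5: present
Doc 6: absent
Doc 7: present
Doc 8: present
df = sum of presences = 1 + 1 + 1 + 0 + 1 + 0 + 1 + 1 = 6

6


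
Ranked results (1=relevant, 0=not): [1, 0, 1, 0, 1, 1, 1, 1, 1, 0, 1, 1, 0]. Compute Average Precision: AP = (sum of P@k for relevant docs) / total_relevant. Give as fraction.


Computing P@k for each relevant position:
Position 1: relevant, P@1 = 1/1 = 1
Position 2: not relevant
Position 3: relevant, P@3 = 2/3 = 2/3
Position 4: not relevant
Position 5: relevant, P@5 = 3/5 = 3/5
Position 6: relevant, P@6 = 4/6 = 2/3
Position 7: relevant, P@7 = 5/7 = 5/7
Position 8: relevant, P@8 = 6/8 = 3/4
Position 9: relevant, P@9 = 7/9 = 7/9
Position 10: not relevant
Position 11: relevant, P@11 = 8/11 = 8/11
Position 12: relevant, P@12 = 9/12 = 3/4
Position 13: not relevant
Sum of P@k = 1 + 2/3 + 3/5 + 2/3 + 5/7 + 3/4 + 7/9 + 8/11 + 3/4 = 46103/6930
AP = 46103/6930 / 9 = 46103/62370

46103/62370


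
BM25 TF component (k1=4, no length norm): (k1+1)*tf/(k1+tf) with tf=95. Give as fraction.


BM25 TF component = (k1+1)*tf / (k1+tf)
k1 = 4, tf = 95
Numerator = (4+1)*95 = 475
Denominator = 4 + 95 = 99
= 475/99 = 475/99

475/99


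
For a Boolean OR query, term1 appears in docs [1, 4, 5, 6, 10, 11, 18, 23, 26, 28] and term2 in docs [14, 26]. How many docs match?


Boolean OR: find union of posting lists
term1 docs: [1, 4, 5, 6, 10, 11, 18, 23, 26, 28]
term2 docs: [14, 26]
Union: [1, 4, 5, 6, 10, 11, 14, 18, 23, 26, 28]
|union| = 11

11


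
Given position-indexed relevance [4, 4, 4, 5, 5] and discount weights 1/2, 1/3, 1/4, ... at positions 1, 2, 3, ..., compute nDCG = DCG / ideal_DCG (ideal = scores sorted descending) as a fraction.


Position discount weights w_i = 1/(i+1) for i=1..5:
Weights = [1/2, 1/3, 1/4, 1/5, 1/6]
Actual relevance: [4, 4, 4, 5, 5]
DCG = 4/2 + 4/3 + 4/4 + 5/5 + 5/6 = 37/6
Ideal relevance (sorted desc): [5, 5, 4, 4, 4]
Ideal DCG = 5/2 + 5/3 + 4/4 + 4/5 + 4/6 = 199/30
nDCG = DCG / ideal_DCG = 37/6 / 199/30 = 185/199

185/199


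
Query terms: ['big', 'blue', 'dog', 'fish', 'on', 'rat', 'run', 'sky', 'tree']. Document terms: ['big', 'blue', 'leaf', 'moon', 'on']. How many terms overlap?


Query terms: ['big', 'blue', 'dog', 'fish', 'on', 'rat', 'run', 'sky', 'tree']
Document terms: ['big', 'blue', 'leaf', 'moon', 'on']
Common terms: ['big', 'blue', 'on']
Overlap count = 3

3


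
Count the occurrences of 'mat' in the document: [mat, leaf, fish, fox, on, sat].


Document has 6 words
Scanning for 'mat':
Found at positions: [0]
Count = 1

1


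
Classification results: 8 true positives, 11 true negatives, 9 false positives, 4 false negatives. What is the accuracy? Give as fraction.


Accuracy = (TP + TN) / (TP + TN + FP + FN)
TP + TN = 8 + 11 = 19
Total = 8 + 11 + 9 + 4 = 32
Accuracy = 19 / 32 = 19/32

19/32


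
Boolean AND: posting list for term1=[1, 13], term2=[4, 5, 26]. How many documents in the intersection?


Boolean AND: find intersection of posting lists
term1 docs: [1, 13]
term2 docs: [4, 5, 26]
Intersection: []
|intersection| = 0

0


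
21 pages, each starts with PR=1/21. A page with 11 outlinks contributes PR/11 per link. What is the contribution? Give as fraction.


Initial PR = 1/21 = 1/21
Outlinks = 11
Contribution per link = PR / outlinks
= 1/21 / 11
= 1/231

1/231


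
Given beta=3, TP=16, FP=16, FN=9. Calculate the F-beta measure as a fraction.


P = TP/(TP+FP) = 16/32 = 1/2
R = TP/(TP+FN) = 16/25 = 16/25
beta^2 = 3^2 = 9
(1 + beta^2) = 10
Numerator = (1+beta^2)*P*R = 16/5
Denominator = beta^2*P + R = 9/2 + 16/25 = 257/50
F_beta = 160/257

160/257


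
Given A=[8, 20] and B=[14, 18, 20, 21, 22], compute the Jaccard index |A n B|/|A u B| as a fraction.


A intersect B = [20]
|A intersect B| = 1
A union B = [8, 14, 18, 20, 21, 22]
|A union B| = 6
Jaccard = 1/6 = 1/6

1/6


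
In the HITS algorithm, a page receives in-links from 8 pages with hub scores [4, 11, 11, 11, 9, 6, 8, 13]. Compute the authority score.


Authority = sum of hub scores of in-linkers
In-link 1: hub score = 4
In-link 2: hub score = 11
In-link 3: hub score = 11
In-link 4: hub score = 11
In-link 5: hub score = 9
In-link 6: hub score = 6
In-link 7: hub score = 8
In-link 8: hub score = 13
Authority = 4 + 11 + 11 + 11 + 9 + 6 + 8 + 13 = 73

73


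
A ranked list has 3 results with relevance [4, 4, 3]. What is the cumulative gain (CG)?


Cumulative Gain = sum of relevance scores
Position 1: rel=4, running sum=4
Position 2: rel=4, running sum=8
Position 3: rel=3, running sum=11
CG = 11

11


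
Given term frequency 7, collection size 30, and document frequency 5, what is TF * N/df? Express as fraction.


TF * (N/df)
= 7 * (30/5)
= 7 * 6
= 42

42


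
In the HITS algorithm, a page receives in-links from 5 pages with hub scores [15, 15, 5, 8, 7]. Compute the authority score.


Authority = sum of hub scores of in-linkers
In-link 1: hub score = 15
In-link 2: hub score = 15
In-link 3: hub score = 5
In-link 4: hub score = 8
In-link 5: hub score = 7
Authority = 15 + 15 + 5 + 8 + 7 = 50

50


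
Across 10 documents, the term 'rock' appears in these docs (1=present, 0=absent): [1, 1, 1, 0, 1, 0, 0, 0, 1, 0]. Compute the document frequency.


Checking each document for 'rock':
Doc 1: present
Doc 2: present
Doc 3: present
Doc 4: absent
Doc 5: present
Doc 6: absent
Doc 7: absent
Doc 8: absent
Doc 9: present
Doc 10: absent
df = sum of presences = 1 + 1 + 1 + 0 + 1 + 0 + 0 + 0 + 1 + 0 = 5

5


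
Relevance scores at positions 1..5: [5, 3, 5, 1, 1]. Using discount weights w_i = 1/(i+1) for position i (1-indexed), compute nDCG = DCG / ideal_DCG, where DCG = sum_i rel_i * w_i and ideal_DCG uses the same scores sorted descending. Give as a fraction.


Position discount weights w_i = 1/(i+1) for i=1..5:
Weights = [1/2, 1/3, 1/4, 1/5, 1/6]
Actual relevance: [5, 3, 5, 1, 1]
DCG = 5/2 + 3/3 + 5/4 + 1/5 + 1/6 = 307/60
Ideal relevance (sorted desc): [5, 5, 3, 1, 1]
Ideal DCG = 5/2 + 5/3 + 3/4 + 1/5 + 1/6 = 317/60
nDCG = DCG / ideal_DCG = 307/60 / 317/60 = 307/317

307/317


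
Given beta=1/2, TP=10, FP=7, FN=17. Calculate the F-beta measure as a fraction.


P = TP/(TP+FP) = 10/17 = 10/17
R = TP/(TP+FN) = 10/27 = 10/27
beta^2 = 1/2^2 = 1/4
(1 + beta^2) = 5/4
Numerator = (1+beta^2)*P*R = 125/459
Denominator = beta^2*P + R = 5/34 + 10/27 = 475/918
F_beta = 10/19

10/19


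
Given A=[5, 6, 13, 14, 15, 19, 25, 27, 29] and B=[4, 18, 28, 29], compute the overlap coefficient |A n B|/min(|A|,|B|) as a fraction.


A intersect B = [29]
|A intersect B| = 1
min(|A|, |B|) = min(9, 4) = 4
Overlap = 1 / 4 = 1/4

1/4


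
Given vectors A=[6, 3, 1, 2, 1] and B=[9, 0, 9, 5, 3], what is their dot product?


Dot product = sum of element-wise products
A[0]*B[0] = 6*9 = 54
A[1]*B[1] = 3*0 = 0
A[2]*B[2] = 1*9 = 9
A[3]*B[3] = 2*5 = 10
A[4]*B[4] = 1*3 = 3
Sum = 54 + 0 + 9 + 10 + 3 = 76

76


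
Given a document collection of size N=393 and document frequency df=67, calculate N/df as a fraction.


IDF ratio = N / df
= 393 / 67
= 393/67

393/67


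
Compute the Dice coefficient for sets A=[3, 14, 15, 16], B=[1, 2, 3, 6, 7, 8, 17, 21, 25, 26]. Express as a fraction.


A intersect B = [3]
|A intersect B| = 1
|A| = 4, |B| = 10
Dice = 2*1 / (4+10)
= 2 / 14 = 1/7

1/7


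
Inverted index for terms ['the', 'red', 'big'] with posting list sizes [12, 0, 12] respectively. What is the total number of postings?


Summing posting list sizes:
'the': 12 postings
'red': 0 postings
'big': 12 postings
Total = 12 + 0 + 12 = 24

24


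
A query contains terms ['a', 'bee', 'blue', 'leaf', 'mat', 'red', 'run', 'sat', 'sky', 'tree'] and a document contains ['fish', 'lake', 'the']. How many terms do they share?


Query terms: ['a', 'bee', 'blue', 'leaf', 'mat', 'red', 'run', 'sat', 'sky', 'tree']
Document terms: ['fish', 'lake', 'the']
Common terms: []
Overlap count = 0

0
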